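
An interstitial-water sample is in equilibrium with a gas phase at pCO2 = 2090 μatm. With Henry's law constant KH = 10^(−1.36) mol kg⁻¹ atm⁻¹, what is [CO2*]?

[CO2*] = 91.2 μmol/kg

KH = 10^(−1.36) = 4.365×10^-2 mol kg⁻¹ atm⁻¹
[CO2*] = KH · pCO2 = 4.365×10^-2 × 2090×10^-6 atm = 9.12×10^-5 mol/kg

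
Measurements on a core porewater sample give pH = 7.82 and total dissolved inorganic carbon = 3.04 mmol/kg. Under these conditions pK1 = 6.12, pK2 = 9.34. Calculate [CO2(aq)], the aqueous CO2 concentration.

[CO2*] = 0.0578 mmol/kg

α₀ = 1 / (1 + K1/[H⁺] + K1K2/[H⁺]²) = 1 / (1 + 10^+1.70 + 10^+0.18)
   = 1 / (1 + 50.119 + 1.5136) = 1/52.632 = 0.01900
[CO2*] = α₀ × DIC = 0.01900 × 3.04 = 0.0578 mmol/kg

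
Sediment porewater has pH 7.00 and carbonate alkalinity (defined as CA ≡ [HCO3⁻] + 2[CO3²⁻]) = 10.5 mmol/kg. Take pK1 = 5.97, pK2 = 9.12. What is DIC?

DIC = 11.4 mmol/kg

CA = [HCO3⁻] + 2[CO3²⁻] = (α₁ + 2α₂)·DIC
At pH 7.00: [H⁺]/K1 = 10^-1.03 = 0.093325, K2/[H⁺] = 10^-2.12 = 0.0075858
α₁ = 1/(1 + 0.093325 + 0.0075858) = 1/1.1009 = 0.9083; α₂ = α₁·K2/[H⁺] = 0.006890
α₁ + 2α₂ = 0.9221
DIC = CA / (α₁ + 2α₂) = 10.5 / 0.9221 = 11.4 mmol/kg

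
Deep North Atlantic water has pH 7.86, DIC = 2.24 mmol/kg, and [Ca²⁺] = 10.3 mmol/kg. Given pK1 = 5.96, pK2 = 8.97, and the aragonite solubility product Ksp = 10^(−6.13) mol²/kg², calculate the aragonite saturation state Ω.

Ω = 2.22

α₂ = 1 / (1 + [H⁺]/K2 + [H⁺]²/(K1K2)) = 1 / (1 + 10^+1.11 + 10^-0.79)
   = 1 / (1 + 12.882 + 0.16218) = 1/14.045 = 0.07120
[CO3²⁻] = α₂ × DIC = 0.07120 × 2.24 = 0.1595 mmol/kg
Ksp = 10^(−6.13) = 7.413×10^-7
Ω = [Ca²⁺][CO3²⁻]/Ksp = (10.3×10^-3)(1.595×10^-4) / 7.413×10^-7 = 2.22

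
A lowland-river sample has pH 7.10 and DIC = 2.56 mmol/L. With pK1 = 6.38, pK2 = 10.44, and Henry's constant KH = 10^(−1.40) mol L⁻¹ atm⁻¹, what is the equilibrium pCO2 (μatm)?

α₀ = 1 / (1 + K1/[H⁺] + K1K2/[H⁺]²) = 1 / (1 + 10^+0.72 + 10^-2.62)
   = 1 / (1 + 5.2481 + 0.0023988) = 1/6.2505 = 0.1600
[CO2*] = α₀ × DIC = 0.1600 × 2.56 = 0.4096 mmol/L
pCO2 = [CO2*]/KH = 4.096×10^-4 / 3.981×10^-2 = 1.03×10^4 μatm

pCO2 = 1.03×10^4 μatm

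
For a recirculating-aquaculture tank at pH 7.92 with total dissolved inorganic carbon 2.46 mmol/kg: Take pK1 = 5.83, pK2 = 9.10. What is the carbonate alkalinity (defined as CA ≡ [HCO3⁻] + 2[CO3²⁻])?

CA = [HCO3⁻] + 2[CO3²⁻] = (α₁ + 2α₂)·DIC
At pH 7.92: [H⁺]/K1 = 10^-2.09 = 0.0081283, K2/[H⁺] = 10^-1.18 = 0.066069
α₁ = 1/(1 + 0.0081283 + 0.066069) = 1/1.0742 = 0.9309; α₂ = α₁·K2/[H⁺] = 0.06151
α₁ + 2α₂ = 1.0539
CA = 1.0539 × 2.46 = 2.59 mmol/kg

CA = 2.59 mmol/kg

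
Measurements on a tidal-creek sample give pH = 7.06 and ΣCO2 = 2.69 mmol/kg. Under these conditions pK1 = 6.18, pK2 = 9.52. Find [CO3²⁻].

α₂ = 1 / (1 + [H⁺]/K2 + [H⁺]²/(K1K2)) = 1 / (1 + 10^+2.46 + 10^+1.58)
   = 1 / (1 + 288.40 + 38.019) = 1/327.42 = 0.003054
[CO3²⁻] = α₂ × DIC = 0.003054 × 2.69 = 0.00822 mmol/kg = 8.22 μmol/kg

[CO3²⁻] = 8.22 μmol/kg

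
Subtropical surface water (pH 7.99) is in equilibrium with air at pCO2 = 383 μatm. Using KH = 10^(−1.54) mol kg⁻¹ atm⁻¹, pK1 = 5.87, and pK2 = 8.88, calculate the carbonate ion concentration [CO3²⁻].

[CO2*] = KH · pCO2 = 10^(−1.54) × 383×10^-6 = 1.105×10^-5 mol/kg
α₀ = 1/(1 + K1/[H⁺] + K1K2/[H⁺]²) = 1/(1 + 10^+2.12 + 10^+1.23) = 0.006675
DIC = [CO2*]/α₀ = 1.105×10^-5 / 0.006675 = 1.655 mmol/kg
[CO3²⁻] = α₂·DIC; α₂ = 0.1134, so [CO3²⁻] = 0.1134 × 1.655 = 0.188 mmol/kg

[CO3²⁻] = 0.188 mmol/kg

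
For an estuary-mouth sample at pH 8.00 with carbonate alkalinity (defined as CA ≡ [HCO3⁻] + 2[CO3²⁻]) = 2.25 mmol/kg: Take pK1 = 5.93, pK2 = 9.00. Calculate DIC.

DIC = 2.08 mmol/kg

CA = [HCO3⁻] + 2[CO3²⁻] = (α₁ + 2α₂)·DIC
At pH 8.00: [H⁺]/K1 = 10^-2.07 = 0.0085114, K2/[H⁺] = 10^-1.00 = 0.10000
α₁ = 1/(1 + 0.0085114 + 0.10000) = 1/1.1085 = 0.9021; α₂ = α₁·K2/[H⁺] = 0.09021
α₁ + 2α₂ = 1.0825
DIC = CA / (α₁ + 2α₂) = 2.25 / 1.0825 = 2.08 mmol/kg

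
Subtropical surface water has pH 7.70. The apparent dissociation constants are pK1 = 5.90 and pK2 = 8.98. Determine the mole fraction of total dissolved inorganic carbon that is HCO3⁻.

α₁ = 0.936

α₁ = 1 / (1 + [H⁺]/K1 + K2/[H⁺]) = 1 / (1 + 10^-1.80 + 10^-1.28)
   = 1 / (1 + 0.015849 + 0.052481) = 1/1.0683 = 0.9360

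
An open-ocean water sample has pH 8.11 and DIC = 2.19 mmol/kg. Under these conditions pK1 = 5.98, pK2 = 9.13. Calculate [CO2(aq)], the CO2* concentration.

[CO2*] = 14.7 μmol/kg

α₀ = 1 / (1 + K1/[H⁺] + K1K2/[H⁺]²) = 1 / (1 + 10^+2.13 + 10^+1.11)
   = 1 / (1 + 134.90 + 12.882) = 1/148.78 = 0.006721
[CO2*] = α₀ × DIC = 0.006721 × 2.19 = 0.0147 mmol/kg = 14.7 μmol/kg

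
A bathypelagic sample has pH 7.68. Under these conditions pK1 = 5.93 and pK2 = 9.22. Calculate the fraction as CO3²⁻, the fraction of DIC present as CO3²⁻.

α₂ = 0.0276

α₂ = 1 / (1 + [H⁺]/K2 + [H⁺]²/(K1K2)) = 1 / (1 + 10^+1.54 + 10^-0.21)
   = 1 / (1 + 34.674 + 0.61660) = 1/36.290 = 0.02756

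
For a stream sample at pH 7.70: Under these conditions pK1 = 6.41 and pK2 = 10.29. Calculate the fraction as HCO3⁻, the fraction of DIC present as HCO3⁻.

α₁ = 0.949

α₁ = 1 / (1 + [H⁺]/K1 + K2/[H⁺]) = 1 / (1 + 10^-1.29 + 10^-2.59)
   = 1 / (1 + 0.051286 + 0.0025704) = 1/1.0539 = 0.9489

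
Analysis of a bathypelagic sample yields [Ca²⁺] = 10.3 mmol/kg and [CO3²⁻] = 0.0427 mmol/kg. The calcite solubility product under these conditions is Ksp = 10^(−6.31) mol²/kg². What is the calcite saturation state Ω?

Ω = 0.898

Ksp = 10^(−6.31) = 4.898×10^-7
Ω = [Ca²⁺][CO3²⁻]/Ksp = (10.3×10^-3)(0.0427×10^-3) / 4.898×10^-7 = 0.898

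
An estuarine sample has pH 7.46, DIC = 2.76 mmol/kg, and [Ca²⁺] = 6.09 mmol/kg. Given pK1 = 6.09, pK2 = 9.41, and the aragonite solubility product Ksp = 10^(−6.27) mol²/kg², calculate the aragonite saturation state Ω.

α₂ = 1 / (1 + [H⁺]/K2 + [H⁺]²/(K1K2)) = 1 / (1 + 10^+1.95 + 10^+0.58)
   = 1 / (1 + 89.125 + 3.8019) = 1/93.927 = 0.01065
[CO3²⁻] = α₂ × DIC = 0.01065 × 2.76 = 0.02938 mmol/kg
Ksp = 10^(−6.27) = 5.370×10^-7
Ω = [Ca²⁺][CO3²⁻]/Ksp = (6.09×10^-3)(2.938×10^-5) / 5.370×10^-7 = 0.333

Ω = 0.333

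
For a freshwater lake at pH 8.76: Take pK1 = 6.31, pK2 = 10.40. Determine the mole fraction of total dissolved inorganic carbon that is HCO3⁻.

α₁ = 1 / (1 + [H⁺]/K1 + K2/[H⁺]) = 1 / (1 + 10^-2.45 + 10^-1.64)
   = 1 / (1 + 0.0035481 + 0.022909) = 1/1.0265 = 0.9742

α₁ = 0.974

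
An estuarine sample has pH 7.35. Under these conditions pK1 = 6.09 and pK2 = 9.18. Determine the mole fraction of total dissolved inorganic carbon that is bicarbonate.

α₁ = 1 / (1 + [H⁺]/K1 + K2/[H⁺]) = 1 / (1 + 10^-1.26 + 10^-1.83)
   = 1 / (1 + 0.054954 + 0.014791) = 1/1.0697 = 0.9348

α₁ = 0.935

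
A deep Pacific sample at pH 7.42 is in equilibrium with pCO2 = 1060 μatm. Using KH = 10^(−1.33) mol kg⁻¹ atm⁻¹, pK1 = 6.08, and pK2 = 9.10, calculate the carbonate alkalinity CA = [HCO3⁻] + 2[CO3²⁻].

[CO2*] = KH · pCO2 = 10^(−1.33) × 1060×10^-6 = 4.958×10^-5 mol/kg
α₀ = 1/(1 + K1/[H⁺] + K1K2/[H⁺]²) = 1/(1 + 10^+1.34 + 10^-0.34) = 0.04285
DIC = [CO2*]/α₀ = 4.958×10^-5 / 0.04285 = 1.157 mmol/kg
CA = (α₁ + 2α₂)·DIC = (0.9376 + 2×0.01959) × 1.157 = 1.13 mmol/kg

CA = 1.13 mmol/kg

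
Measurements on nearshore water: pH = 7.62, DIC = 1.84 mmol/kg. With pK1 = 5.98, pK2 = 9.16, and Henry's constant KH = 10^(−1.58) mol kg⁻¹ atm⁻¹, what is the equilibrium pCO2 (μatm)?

α₀ = 1 / (1 + K1/[H⁺] + K1K2/[H⁺]²) = 1 / (1 + 10^+1.64 + 10^+0.10)
   = 1 / (1 + 43.652 + 1.2589) = 1/45.911 = 0.02178
[CO2*] = α₀ × DIC = 0.02178 × 1.84 = 0.04008 mmol/kg
pCO2 = [CO2*]/KH = 4.008×10^-5 / 2.630×10^-2 = 1520 μatm

pCO2 = 1520 μatm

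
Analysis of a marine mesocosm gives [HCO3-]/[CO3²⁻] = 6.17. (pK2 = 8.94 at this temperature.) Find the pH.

From K2 = [H⁺][CO3²⁻]/[HCO3-]:  pH = pK2 − log₁₀([HCO3-]/[CO3²⁻])
log₁₀(6.17) = +0.790
pH = 8.94 − (+0.790) = 8.15

pH = 8.15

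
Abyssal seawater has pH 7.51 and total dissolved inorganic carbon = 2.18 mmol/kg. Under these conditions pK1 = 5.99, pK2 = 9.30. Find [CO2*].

α₀ = 1 / (1 + K1/[H⁺] + K1K2/[H⁺]²) = 1 / (1 + 10^+1.52 + 10^-0.27)
   = 1 / (1 + 33.113 + 0.53703) = 1/34.650 = 0.02886
[CO2*] = α₀ × DIC = 0.02886 × 2.18 = 0.0629 mmol/kg

[CO2*] = 0.0629 mmol/kg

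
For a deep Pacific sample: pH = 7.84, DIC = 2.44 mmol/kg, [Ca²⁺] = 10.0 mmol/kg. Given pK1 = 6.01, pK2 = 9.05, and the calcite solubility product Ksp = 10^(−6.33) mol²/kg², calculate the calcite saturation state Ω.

α₂ = 1 / (1 + [H⁺]/K2 + [H⁺]²/(K1K2)) = 1 / (1 + 10^+1.21 + 10^-0.62)
   = 1 / (1 + 16.218 + 0.23988) = 1/17.458 = 0.05728
[CO3²⁻] = α₂ × DIC = 0.05728 × 2.44 = 0.1398 mmol/kg
Ksp = 10^(−6.33) = 4.677×10^-7
Ω = [Ca²⁺][CO3²⁻]/Ksp = (10.0×10^-3)(1.398×10^-4) / 4.677×10^-7 = 2.99

Ω = 2.99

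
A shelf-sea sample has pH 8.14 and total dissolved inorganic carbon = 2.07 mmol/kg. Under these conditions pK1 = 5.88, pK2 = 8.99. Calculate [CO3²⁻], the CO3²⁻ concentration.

[CO3²⁻] = 0.255 mmol/kg

α₂ = 1 / (1 + [H⁺]/K2 + [H⁺]²/(K1K2)) = 1 / (1 + 10^+0.85 + 10^-1.41)
   = 1 / (1 + 7.0795 + 0.038905) = 1/8.1184 = 0.1232
[CO3²⁻] = α₂ × DIC = 0.1232 × 2.07 = 0.255 mmol/kg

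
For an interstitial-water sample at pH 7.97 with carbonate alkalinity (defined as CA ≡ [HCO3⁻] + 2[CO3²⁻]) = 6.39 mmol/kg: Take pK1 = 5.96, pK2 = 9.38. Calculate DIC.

DIC = 6.22 mmol/kg

CA = [HCO3⁻] + 2[CO3²⁻] = (α₁ + 2α₂)·DIC
At pH 7.97: [H⁺]/K1 = 10^-2.01 = 0.0097724, K2/[H⁺] = 10^-1.41 = 0.038905
α₁ = 1/(1 + 0.0097724 + 0.038905) = 1/1.0487 = 0.9536; α₂ = α₁·K2/[H⁺] = 0.03710
α₁ + 2α₂ = 1.0278
DIC = CA / (α₁ + 2α₂) = 6.39 / 1.0278 = 6.22 mmol/kg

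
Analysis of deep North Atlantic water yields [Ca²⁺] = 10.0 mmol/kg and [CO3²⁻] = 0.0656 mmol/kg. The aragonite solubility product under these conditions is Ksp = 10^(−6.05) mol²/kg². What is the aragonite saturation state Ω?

Ω = 0.736

Ksp = 10^(−6.05) = 8.913×10^-7
Ω = [Ca²⁺][CO3²⁻]/Ksp = (10.0×10^-3)(0.0656×10^-3) / 8.913×10^-7 = 0.736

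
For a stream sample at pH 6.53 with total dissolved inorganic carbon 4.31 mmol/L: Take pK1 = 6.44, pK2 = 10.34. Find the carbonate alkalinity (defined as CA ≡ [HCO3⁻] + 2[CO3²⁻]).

CA = [HCO3⁻] + 2[CO3²⁻] = (α₁ + 2α₂)·DIC
At pH 6.53: [H⁺]/K1 = 10^-0.09 = 0.81283, K2/[H⁺] = 10^-3.81 = 0.00015488
α₁ = 1/(1 + 0.81283 + 0.00015488) = 1/1.8130 = 0.5516; α₂ = α₁·K2/[H⁺] = 8.543×10^-5
α₁ + 2α₂ = 0.5517
CA = 0.5517 × 4.31 = 2.38 mmol/L

CA = 2.38 mmol/L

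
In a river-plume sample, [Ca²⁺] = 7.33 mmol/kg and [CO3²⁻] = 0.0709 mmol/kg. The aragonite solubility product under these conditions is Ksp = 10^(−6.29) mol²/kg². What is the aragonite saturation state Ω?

Ksp = 10^(−6.29) = 5.129×10^-7
Ω = [Ca²⁺][CO3²⁻]/Ksp = (7.33×10^-3)(0.0709×10^-3) / 5.129×10^-7 = 1.01

Ω = 1.01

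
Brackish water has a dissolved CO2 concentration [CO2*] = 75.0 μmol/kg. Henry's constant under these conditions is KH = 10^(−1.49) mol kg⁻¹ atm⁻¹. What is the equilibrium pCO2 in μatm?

pCO2 = 2320 μatm

KH = 10^(−1.49) = 3.236×10^-2 mol kg⁻¹ atm⁻¹
pCO2 = [CO2*]/KH = 75.0×10^-6 / 3.236×10^-2 = 2.32×10^-3 atm = 2320 μatm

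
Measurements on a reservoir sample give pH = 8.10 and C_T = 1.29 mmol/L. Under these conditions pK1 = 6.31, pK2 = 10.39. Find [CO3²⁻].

α₂ = 1 / (1 + [H⁺]/K2 + [H⁺]²/(K1K2)) = 1 / (1 + 10^+2.29 + 10^+0.50)
   = 1 / (1 + 194.98 + 3.1623) = 1/199.15 = 0.005021
[CO3²⁻] = α₂ × DIC = 0.005021 × 1.29 = 0.00648 mmol/L = 6.48 μmol/L

[CO3²⁻] = 6.48 μmol/L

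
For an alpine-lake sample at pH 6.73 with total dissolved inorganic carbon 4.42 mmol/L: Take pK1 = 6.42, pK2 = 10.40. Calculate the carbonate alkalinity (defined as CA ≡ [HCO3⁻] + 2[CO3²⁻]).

CA = 2.97 mmol/L

CA = [HCO3⁻] + 2[CO3²⁻] = (α₁ + 2α₂)·DIC
At pH 6.73: [H⁺]/K1 = 10^-0.31 = 0.48978, K2/[H⁺] = 10^-3.67 = 0.00021380
α₁ = 1/(1 + 0.48978 + 0.00021380) = 1/1.4900 = 0.6711; α₂ = α₁·K2/[H⁺] = 0.0001435
α₁ + 2α₂ = 0.6714
CA = 0.6714 × 4.42 = 2.97 mmol/L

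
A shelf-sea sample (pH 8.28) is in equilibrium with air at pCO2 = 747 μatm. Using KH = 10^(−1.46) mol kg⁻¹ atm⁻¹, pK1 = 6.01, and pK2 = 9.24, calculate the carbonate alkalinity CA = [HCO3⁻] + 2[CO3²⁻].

CA = 5.88 mmol/kg

[CO2*] = KH · pCO2 = 10^(−1.46) × 747×10^-6 = 2.590×10^-5 mol/kg
α₀ = 1/(1 + K1/[H⁺] + K1K2/[H⁺]²) = 1/(1 + 10^+2.27 + 10^+1.31) = 0.004816
DIC = [CO2*]/α₀ = 2.590×10^-5 / 0.004816 = 5.378 mmol/kg
CA = (α₁ + 2α₂)·DIC = (0.8968 + 2×0.09834) × 5.378 = 5.88 mmol/kg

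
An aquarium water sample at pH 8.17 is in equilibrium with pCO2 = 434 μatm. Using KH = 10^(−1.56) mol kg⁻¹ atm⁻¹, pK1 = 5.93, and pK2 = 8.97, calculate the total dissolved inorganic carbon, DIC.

DIC = 2.42 mmol/kg

[CO2*] = KH · pCO2 = 10^(−1.56) × 434×10^-6 = 1.195×10^-5 mol/kg
α₀ = 1/(1 + K1/[H⁺] + K1K2/[H⁺]²) = 1/(1 + 10^+2.24 + 10^+1.44) = 0.004943
DIC = [CO2*]/α₀ = 1.195×10^-5 / 0.004943 = 2.42 mmol/kg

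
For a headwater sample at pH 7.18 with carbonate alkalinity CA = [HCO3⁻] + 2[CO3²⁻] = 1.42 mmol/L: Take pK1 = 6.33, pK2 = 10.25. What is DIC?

CA = [HCO3⁻] + 2[CO3²⁻] = (α₁ + 2α₂)·DIC
At pH 7.18: [H⁺]/K1 = 10^-0.85 = 0.14125, K2/[H⁺] = 10^-3.07 = 0.00085114
α₁ = 1/(1 + 0.14125 + 0.00085114) = 1/1.1421 = 0.8756; α₂ = α₁·K2/[H⁺] = 0.0007452
α₁ + 2α₂ = 0.8771
DIC = CA / (α₁ + 2α₂) = 1.42 / 0.8771 = 1.62 mmol/L

DIC = 1.62 mmol/L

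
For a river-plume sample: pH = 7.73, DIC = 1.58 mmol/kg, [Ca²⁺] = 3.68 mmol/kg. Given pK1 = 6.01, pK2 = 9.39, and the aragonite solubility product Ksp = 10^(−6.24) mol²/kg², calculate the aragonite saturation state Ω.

α₂ = 1 / (1 + [H⁺]/K2 + [H⁺]²/(K1K2)) = 1 / (1 + 10^+1.66 + 10^-0.06)
   = 1 / (1 + 45.709 + 0.87096) = 1/47.580 = 0.02102
[CO3²⁻] = α₂ × DIC = 0.02102 × 1.58 = 0.03321 mmol/kg
Ksp = 10^(−6.24) = 5.754×10^-7
Ω = [Ca²⁺][CO3²⁻]/Ksp = (3.68×10^-3)(3.321×10^-5) / 5.754×10^-7 = 0.212

Ω = 0.212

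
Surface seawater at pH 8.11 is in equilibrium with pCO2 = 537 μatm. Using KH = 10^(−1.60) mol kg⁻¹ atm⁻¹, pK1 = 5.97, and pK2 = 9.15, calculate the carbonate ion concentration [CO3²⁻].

[CO2*] = KH · pCO2 = 10^(−1.60) × 537×10^-6 = 1.349×10^-5 mol/kg
α₀ = 1/(1 + K1/[H⁺] + K1K2/[H⁺]²) = 1/(1 + 10^+2.14 + 10^+1.10) = 0.006595
DIC = [CO2*]/α₀ = 1.349×10^-5 / 0.006595 = 2.045 mmol/kg
[CO3²⁻] = α₂·DIC; α₂ = 0.08303, so [CO3²⁻] = 0.08303 × 2.045 = 0.170 mmol/kg

[CO3²⁻] = 0.170 mmol/kg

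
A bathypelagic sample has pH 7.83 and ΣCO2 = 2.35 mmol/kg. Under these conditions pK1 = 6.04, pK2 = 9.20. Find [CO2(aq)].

α₀ = 1 / (1 + K1/[H⁺] + K1K2/[H⁺]²) = 1 / (1 + 10^+1.79 + 10^+0.42)
   = 1 / (1 + 61.660 + 2.6303) = 1/65.290 = 0.01532
[CO2*] = α₀ × DIC = 0.01532 × 2.35 = 0.0360 mmol/kg

[CO2*] = 0.0360 mmol/kg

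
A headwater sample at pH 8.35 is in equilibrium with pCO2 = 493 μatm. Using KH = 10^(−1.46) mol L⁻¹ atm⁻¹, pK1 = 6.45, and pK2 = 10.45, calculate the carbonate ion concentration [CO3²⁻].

[CO3²⁻] = 10.8 μmol/L

[CO2*] = KH · pCO2 = 10^(−1.46) × 493×10^-6 = 1.709×10^-5 mol/L
α₀ = 1/(1 + K1/[H⁺] + K1K2/[H⁺]²) = 1/(1 + 10^+1.90 + 10^-0.20) = 0.01234
DIC = [CO2*]/α₀ = 1.709×10^-5 / 0.01234 = 1.386 mmol/L
[CO3²⁻] = α₂·DIC; α₂ = 0.007783, so [CO3²⁻] = 0.007783 × 1.386 = 0.0108 mmol/L = 10.8 μmol/L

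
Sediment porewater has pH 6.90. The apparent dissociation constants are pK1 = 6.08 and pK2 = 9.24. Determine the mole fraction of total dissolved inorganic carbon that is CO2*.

α₀ = 1 / (1 + K1/[H⁺] + K1K2/[H⁺]²) = 1 / (1 + 10^+0.82 + 10^-1.52)
   = 1 / (1 + 6.6069 + 0.030200) = 1/7.6371 = 0.1309

α₀ = 0.131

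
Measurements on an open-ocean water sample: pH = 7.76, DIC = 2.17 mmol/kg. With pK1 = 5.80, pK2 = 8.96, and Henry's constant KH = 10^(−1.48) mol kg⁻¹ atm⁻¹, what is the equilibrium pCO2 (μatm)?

α₀ = 1 / (1 + K1/[H⁺] + K1K2/[H⁺]²) = 1 / (1 + 10^+1.96 + 10^+0.76)
   = 1 / (1 + 91.201 + 5.7544) = 1/97.955 = 0.01021
[CO2*] = α₀ × DIC = 0.01021 × 2.17 = 0.02215 mmol/kg
pCO2 = [CO2*]/KH = 2.215×10^-5 / 3.311×10^-2 = 669 μatm

pCO2 = 669 μatm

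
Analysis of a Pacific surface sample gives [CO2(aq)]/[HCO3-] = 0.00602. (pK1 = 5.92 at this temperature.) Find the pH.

pH = 8.14

From K1 = [H⁺][HCO3-]/[CO2(aq)]:  pH = pK1 − log₁₀([CO2(aq)]/[HCO3-])
log₁₀(0.00602) = -2.220
pH = 5.92 − (-2.220) = 8.14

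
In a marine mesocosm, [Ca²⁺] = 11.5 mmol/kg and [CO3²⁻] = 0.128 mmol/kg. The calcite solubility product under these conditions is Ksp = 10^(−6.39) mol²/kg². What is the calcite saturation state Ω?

Ω = 3.61

Ksp = 10^(−6.39) = 4.074×10^-7
Ω = [Ca²⁺][CO3²⁻]/Ksp = (11.5×10^-3)(0.128×10^-3) / 4.074×10^-7 = 3.61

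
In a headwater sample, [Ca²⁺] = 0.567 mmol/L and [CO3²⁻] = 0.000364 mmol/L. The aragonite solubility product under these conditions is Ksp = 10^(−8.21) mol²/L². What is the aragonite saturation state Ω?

Ω = 0.0335

Ksp = 10^(−8.21) = 6.166×10^-9
Ω = [Ca²⁺][CO3²⁻]/Ksp = (0.567×10^-3)(0.000364×10^-3) / 6.166×10^-9 = 0.0335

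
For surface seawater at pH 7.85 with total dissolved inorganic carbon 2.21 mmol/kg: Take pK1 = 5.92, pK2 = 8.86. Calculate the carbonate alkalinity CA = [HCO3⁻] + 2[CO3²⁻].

CA = [HCO3⁻] + 2[CO3²⁻] = (α₁ + 2α₂)·DIC
At pH 7.85: [H⁺]/K1 = 10^-1.93 = 0.011749, K2/[H⁺] = 10^-1.01 = 0.097724
α₁ = 1/(1 + 0.011749 + 0.097724) = 1/1.1095 = 0.9013; α₂ = α₁·K2/[H⁺] = 0.08808
α₁ + 2α₂ = 1.0775
CA = 1.0775 × 2.21 = 2.38 mmol/kg

CA = 2.38 mmol/kg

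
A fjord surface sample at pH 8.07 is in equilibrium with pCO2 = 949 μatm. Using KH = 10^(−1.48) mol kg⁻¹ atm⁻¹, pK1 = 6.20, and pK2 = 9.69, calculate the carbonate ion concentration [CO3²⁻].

[CO3²⁻] = 0.0559 mmol/kg

[CO2*] = KH · pCO2 = 10^(−1.48) × 949×10^-6 = 3.142×10^-5 mol/kg
α₀ = 1/(1 + K1/[H⁺] + K1K2/[H⁺]²) = 1/(1 + 10^+1.87 + 10^+0.25) = 0.01300
DIC = [CO2*]/α₀ = 3.142×10^-5 / 0.01300 = 2.417 mmol/kg
[CO3²⁻] = α₂·DIC; α₂ = 0.02312, so [CO3²⁻] = 0.02312 × 2.417 = 0.0559 mmol/kg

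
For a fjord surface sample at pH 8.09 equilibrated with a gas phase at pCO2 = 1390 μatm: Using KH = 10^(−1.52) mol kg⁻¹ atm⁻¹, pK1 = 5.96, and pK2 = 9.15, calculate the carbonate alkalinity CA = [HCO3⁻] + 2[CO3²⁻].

CA = 6.65 mmol/kg

[CO2*] = KH · pCO2 = 10^(−1.52) × 1390×10^-6 = 4.198×10^-5 mol/kg
α₀ = 1/(1 + K1/[H⁺] + K1K2/[H⁺]²) = 1/(1 + 10^+2.13 + 10^+1.07) = 0.006773
DIC = [CO2*]/α₀ = 4.198×10^-5 / 0.006773 = 6.198 mmol/kg
CA = (α₁ + 2α₂)·DIC = (0.9137 + 2×0.07958) × 6.198 = 6.65 mmol/kg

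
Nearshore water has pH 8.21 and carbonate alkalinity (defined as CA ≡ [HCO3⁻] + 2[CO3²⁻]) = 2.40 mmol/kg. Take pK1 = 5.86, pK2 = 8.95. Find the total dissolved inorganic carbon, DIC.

DIC = 2.09 mmol/kg

CA = [HCO3⁻] + 2[CO3²⁻] = (α₁ + 2α₂)·DIC
At pH 8.21: [H⁺]/K1 = 10^-2.35 = 0.0044668, K2/[H⁺] = 10^-0.74 = 0.18197
α₁ = 1/(1 + 0.0044668 + 0.18197) = 1/1.1864 = 0.8429; α₂ = α₁·K2/[H⁺] = 0.1534
α₁ + 2α₂ = 1.1496
DIC = CA / (α₁ + 2α₂) = 2.40 / 1.1496 = 2.09 mmol/kg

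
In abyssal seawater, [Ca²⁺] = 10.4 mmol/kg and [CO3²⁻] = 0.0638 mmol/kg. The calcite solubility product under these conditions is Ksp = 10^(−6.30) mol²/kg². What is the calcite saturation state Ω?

Ksp = 10^(−6.30) = 5.012×10^-7
Ω = [Ca²⁺][CO3²⁻]/Ksp = (10.4×10^-3)(0.0638×10^-3) / 5.012×10^-7 = 1.32

Ω = 1.32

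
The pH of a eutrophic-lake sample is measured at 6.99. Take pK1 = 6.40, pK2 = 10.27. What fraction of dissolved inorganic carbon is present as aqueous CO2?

α₀ = 0.204

α₀ = 1 / (1 + K1/[H⁺] + K1K2/[H⁺]²) = 1 / (1 + 10^+0.59 + 10^-2.69)
   = 1 / (1 + 3.8905 + 0.0020417) = 1/4.8925 = 0.2044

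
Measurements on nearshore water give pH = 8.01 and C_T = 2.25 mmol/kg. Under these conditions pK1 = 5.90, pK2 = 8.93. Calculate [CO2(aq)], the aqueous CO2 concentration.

α₀ = 1 / (1 + K1/[H⁺] + K1K2/[H⁺]²) = 1 / (1 + 10^+2.11 + 10^+1.19)
   = 1 / (1 + 128.82 + 15.488) = 1/145.31 = 0.006882
[CO2*] = α₀ × DIC = 0.006882 × 2.25 = 0.0155 mmol/kg = 15.5 μmol/kg

[CO2*] = 15.5 μmol/kg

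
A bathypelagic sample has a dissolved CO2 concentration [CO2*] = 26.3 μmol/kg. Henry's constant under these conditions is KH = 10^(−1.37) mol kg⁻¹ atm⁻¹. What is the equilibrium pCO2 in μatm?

KH = 10^(−1.37) = 4.266×10^-2 mol kg⁻¹ atm⁻¹
pCO2 = [CO2*]/KH = 26.3×10^-6 / 4.266×10^-2 = 6.17×10^-4 atm = 617 μatm

pCO2 = 617 μatm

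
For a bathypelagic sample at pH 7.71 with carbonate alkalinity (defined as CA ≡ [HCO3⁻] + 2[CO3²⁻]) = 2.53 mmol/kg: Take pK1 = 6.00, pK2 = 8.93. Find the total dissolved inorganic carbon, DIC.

DIC = 2.44 mmol/kg

CA = [HCO3⁻] + 2[CO3²⁻] = (α₁ + 2α₂)·DIC
At pH 7.71: [H⁺]/K1 = 10^-1.71 = 0.019498, K2/[H⁺] = 10^-1.22 = 0.060256
α₁ = 1/(1 + 0.019498 + 0.060256) = 1/1.0798 = 0.9261; α₂ = α₁·K2/[H⁺] = 0.05581
α₁ + 2α₂ = 1.0377
DIC = CA / (α₁ + 2α₂) = 2.53 / 1.0377 = 2.44 mmol/kg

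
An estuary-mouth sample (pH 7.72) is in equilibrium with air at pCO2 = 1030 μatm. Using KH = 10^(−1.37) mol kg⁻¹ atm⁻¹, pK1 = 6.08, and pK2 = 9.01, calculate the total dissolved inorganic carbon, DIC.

[CO2*] = KH · pCO2 = 10^(−1.37) × 1030×10^-6 = 4.394×10^-5 mol/kg
α₀ = 1/(1 + K1/[H⁺] + K1K2/[H⁺]²) = 1/(1 + 10^+1.64 + 10^+0.35) = 0.02133
DIC = [CO2*]/α₀ = 4.394×10^-5 / 0.02133 = 2.06 mmol/kg

DIC = 2.06 mmol/kg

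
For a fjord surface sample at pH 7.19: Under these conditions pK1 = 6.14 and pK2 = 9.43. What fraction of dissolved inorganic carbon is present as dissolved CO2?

α₀ = 0.0814

α₀ = 1 / (1 + K1/[H⁺] + K1K2/[H⁺]²) = 1 / (1 + 10^+1.05 + 10^-1.19)
   = 1 / (1 + 11.220 + 0.064565) = 1/12.285 = 0.08140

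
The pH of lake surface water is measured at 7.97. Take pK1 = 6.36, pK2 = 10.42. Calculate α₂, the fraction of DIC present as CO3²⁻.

α₂ = 0.00345

α₂ = 1 / (1 + [H⁺]/K2 + [H⁺]²/(K1K2)) = 1 / (1 + 10^+2.45 + 10^+0.84)
   = 1 / (1 + 281.84 + 6.9183) = 1/289.76 = 0.003451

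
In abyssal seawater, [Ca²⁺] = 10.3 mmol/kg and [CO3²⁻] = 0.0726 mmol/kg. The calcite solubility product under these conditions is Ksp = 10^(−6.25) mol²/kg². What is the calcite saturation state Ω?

Ksp = 10^(−6.25) = 5.623×10^-7
Ω = [Ca²⁺][CO3²⁻]/Ksp = (10.3×10^-3)(0.0726×10^-3) / 5.623×10^-7 = 1.33

Ω = 1.33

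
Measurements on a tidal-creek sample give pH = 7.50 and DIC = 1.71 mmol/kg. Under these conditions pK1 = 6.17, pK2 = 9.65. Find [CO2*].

[CO2*] = 0.0759 mmol/kg

α₀ = 1 / (1 + K1/[H⁺] + K1K2/[H⁺]²) = 1 / (1 + 10^+1.33 + 10^-0.82)
   = 1 / (1 + 21.380 + 0.15136) = 1/22.531 = 0.04438
[CO2*] = α₀ × DIC = 0.04438 × 1.71 = 0.0759 mmol/kg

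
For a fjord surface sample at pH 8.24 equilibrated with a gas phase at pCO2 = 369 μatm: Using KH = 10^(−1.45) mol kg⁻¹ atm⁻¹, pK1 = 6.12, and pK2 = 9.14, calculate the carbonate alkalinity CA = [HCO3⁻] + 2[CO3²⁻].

CA = 2.16 mmol/kg

[CO2*] = KH · pCO2 = 10^(−1.45) × 369×10^-6 = 1.309×10^-5 mol/kg
α₀ = 1/(1 + K1/[H⁺] + K1K2/[H⁺]²) = 1/(1 + 10^+2.12 + 10^+1.22) = 0.006692
DIC = [CO2*]/α₀ = 1.309×10^-5 / 0.006692 = 1.956 mmol/kg
CA = (α₁ + 2α₂)·DIC = (0.8822 + 2×0.1111) × 1.956 = 2.16 mmol/kg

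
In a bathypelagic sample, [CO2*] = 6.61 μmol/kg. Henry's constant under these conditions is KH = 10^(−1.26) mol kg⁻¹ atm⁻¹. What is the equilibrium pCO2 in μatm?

pCO2 = 120 μatm

KH = 10^(−1.26) = 5.495×10^-2 mol kg⁻¹ atm⁻¹
pCO2 = [CO2*]/KH = 6.61×10^-6 / 5.495×10^-2 = 1.20×10^-4 atm = 120 μatm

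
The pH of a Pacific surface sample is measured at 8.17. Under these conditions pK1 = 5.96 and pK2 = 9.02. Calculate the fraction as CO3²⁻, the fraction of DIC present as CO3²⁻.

α₂ = 0.123

α₂ = 1 / (1 + [H⁺]/K2 + [H⁺]²/(K1K2)) = 1 / (1 + 10^+0.85 + 10^-1.36)
   = 1 / (1 + 7.0795 + 0.043652) = 1/8.1231 = 0.1231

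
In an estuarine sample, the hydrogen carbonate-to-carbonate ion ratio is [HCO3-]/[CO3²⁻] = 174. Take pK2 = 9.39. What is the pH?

pH = 7.15

From K2 = [H⁺][CO3²⁻]/[HCO3-]:  pH = pK2 − log₁₀([HCO3-]/[CO3²⁻])
log₁₀(174) = +2.241
pH = 9.39 − (+2.241) = 7.15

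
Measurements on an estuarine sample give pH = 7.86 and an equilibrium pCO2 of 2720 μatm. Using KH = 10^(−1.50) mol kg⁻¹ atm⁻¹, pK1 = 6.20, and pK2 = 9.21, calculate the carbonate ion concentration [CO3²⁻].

[CO2*] = KH · pCO2 = 10^(−1.50) × 2720×10^-6 = 8.601×10^-5 mol/kg
α₀ = 1/(1 + K1/[H⁺] + K1K2/[H⁺]²) = 1/(1 + 10^+1.66 + 10^+0.31) = 0.02051
DIC = [CO2*]/α₀ = 8.601×10^-5 / 0.02051 = 4.193 mmol/kg
[CO3²⁻] = α₂·DIC; α₂ = 0.04188, so [CO3²⁻] = 0.04188 × 4.193 = 0.176 mmol/kg

[CO3²⁻] = 0.176 mmol/kg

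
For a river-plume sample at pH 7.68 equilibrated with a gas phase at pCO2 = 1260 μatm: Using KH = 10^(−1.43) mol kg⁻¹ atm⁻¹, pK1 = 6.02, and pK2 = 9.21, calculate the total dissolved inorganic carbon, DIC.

DIC = 2.25 mmol/kg

[CO2*] = KH · pCO2 = 10^(−1.43) × 1260×10^-6 = 4.681×10^-5 mol/kg
α₀ = 1/(1 + K1/[H⁺] + K1K2/[H⁺]²) = 1/(1 + 10^+1.66 + 10^+0.13) = 0.02081
DIC = [CO2*]/α₀ = 4.681×10^-5 / 0.02081 = 2.25 mmol/kg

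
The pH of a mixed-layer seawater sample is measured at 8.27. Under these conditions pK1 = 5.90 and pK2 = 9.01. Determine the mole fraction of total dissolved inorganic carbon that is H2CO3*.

α₀ = 0.00360

α₀ = 1 / (1 + K1/[H⁺] + K1K2/[H⁺]²) = 1 / (1 + 10^+2.37 + 10^+1.63)
   = 1 / (1 + 234.42 + 42.658) = 1/278.08 = 0.003596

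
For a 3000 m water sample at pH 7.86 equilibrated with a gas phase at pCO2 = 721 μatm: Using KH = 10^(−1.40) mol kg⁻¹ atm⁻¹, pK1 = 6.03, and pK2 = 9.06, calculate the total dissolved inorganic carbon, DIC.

[CO2*] = KH · pCO2 = 10^(−1.40) × 721×10^-6 = 2.870×10^-5 mol/kg
α₀ = 1/(1 + K1/[H⁺] + K1K2/[H⁺]²) = 1/(1 + 10^+1.83 + 10^+0.63) = 0.01372
DIC = [CO2*]/α₀ = 2.870×10^-5 / 0.01372 = 2.09 mmol/kg

DIC = 2.09 mmol/kg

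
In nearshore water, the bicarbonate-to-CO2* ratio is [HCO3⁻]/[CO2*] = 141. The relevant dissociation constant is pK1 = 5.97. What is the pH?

From K1 = [H⁺][HCO3⁻]/[CO2*]:  pH = pK1 + log₁₀([HCO3⁻]/[CO2*])
log₁₀(141) = +2.149
pH = 5.97 + (+2.149) = 8.12

pH = 8.12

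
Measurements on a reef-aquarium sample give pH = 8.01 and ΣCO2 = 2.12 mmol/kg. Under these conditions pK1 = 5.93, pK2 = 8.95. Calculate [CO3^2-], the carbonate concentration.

[CO3²⁻] = 0.217 mmol/kg

α₂ = 1 / (1 + [H⁺]/K2 + [H⁺]²/(K1K2)) = 1 / (1 + 10^+0.94 + 10^-1.14)
   = 1 / (1 + 8.7096 + 0.072444) = 1/9.7821 = 0.1022
[CO3²⁻] = α₂ × DIC = 0.1022 × 2.12 = 0.217 mmol/kg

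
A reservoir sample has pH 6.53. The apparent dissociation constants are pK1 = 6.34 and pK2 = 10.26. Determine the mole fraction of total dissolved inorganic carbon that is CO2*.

α₀ = 1 / (1 + K1/[H⁺] + K1K2/[H⁺]²) = 1 / (1 + 10^+0.19 + 10^-3.54)
   = 1 / (1 + 1.5488 + 0.00028840) = 1/2.5491 = 0.3923

α₀ = 0.392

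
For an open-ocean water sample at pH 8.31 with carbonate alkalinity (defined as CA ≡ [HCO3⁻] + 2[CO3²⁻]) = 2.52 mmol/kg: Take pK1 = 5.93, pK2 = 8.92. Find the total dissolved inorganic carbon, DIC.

CA = [HCO3⁻] + 2[CO3²⁻] = (α₁ + 2α₂)·DIC
At pH 8.31: [H⁺]/K1 = 10^-2.38 = 0.0041687, K2/[H⁺] = 10^-0.61 = 0.24547
α₁ = 1/(1 + 0.0041687 + 0.24547) = 1/1.2496 = 0.8002; α₂ = α₁·K2/[H⁺] = 0.1964
α₁ + 2α₂ = 1.1931
DIC = CA / (α₁ + 2α₂) = 2.52 / 1.1931 = 2.11 mmol/kg

DIC = 2.11 mmol/kg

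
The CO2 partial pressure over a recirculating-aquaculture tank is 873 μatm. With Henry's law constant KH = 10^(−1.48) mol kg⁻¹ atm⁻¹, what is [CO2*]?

KH = 10^(−1.48) = 3.311×10^-2 mol kg⁻¹ atm⁻¹
[CO2*] = KH · pCO2 = 3.311×10^-2 × 873×10^-6 atm = 2.89×10^-5 mol/kg

[CO2*] = 28.9 μmol/kg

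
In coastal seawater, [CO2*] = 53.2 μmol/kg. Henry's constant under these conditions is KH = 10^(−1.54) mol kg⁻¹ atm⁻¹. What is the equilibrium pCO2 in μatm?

KH = 10^(−1.54) = 2.884×10^-2 mol kg⁻¹ atm⁻¹
pCO2 = [CO2*]/KH = 53.2×10^-6 / 2.884×10^-2 = 1.84×10^-3 atm = 1840 μatm

pCO2 = 1840 μatm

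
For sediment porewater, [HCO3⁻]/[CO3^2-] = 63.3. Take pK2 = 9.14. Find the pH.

From K2 = [H⁺][CO3^2-]/[HCO3⁻]:  pH = pK2 − log₁₀([HCO3⁻]/[CO3^2-])
log₁₀(63.3) = +1.801
pH = 9.14 − (+1.801) = 7.34

pH = 7.34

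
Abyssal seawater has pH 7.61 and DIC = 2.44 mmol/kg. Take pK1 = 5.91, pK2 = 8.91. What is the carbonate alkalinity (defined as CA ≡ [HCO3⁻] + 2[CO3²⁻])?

CA = 2.51 mmol/kg

CA = [HCO3⁻] + 2[CO3²⁻] = (α₁ + 2α₂)·DIC
At pH 7.61: [H⁺]/K1 = 10^-1.70 = 0.019953, K2/[H⁺] = 10^-1.30 = 0.050119
α₁ = 1/(1 + 0.019953 + 0.050119) = 1/1.0701 = 0.9345; α₂ = α₁·K2/[H⁺] = 0.04684
α₁ + 2α₂ = 1.0282
CA = 1.0282 × 2.44 = 2.51 mmol/kg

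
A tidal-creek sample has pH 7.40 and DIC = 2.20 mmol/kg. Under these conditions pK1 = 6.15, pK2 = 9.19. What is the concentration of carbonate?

[CO3²⁻] = 0.0333 mmol/kg

α₂ = 1 / (1 + [H⁺]/K2 + [H⁺]²/(K1K2)) = 1 / (1 + 10^+1.79 + 10^+0.54)
   = 1 / (1 + 61.660 + 3.4674) = 1/66.127 = 0.01512
[CO3²⁻] = α₂ × DIC = 0.01512 × 2.20 = 0.0333 mmol/kg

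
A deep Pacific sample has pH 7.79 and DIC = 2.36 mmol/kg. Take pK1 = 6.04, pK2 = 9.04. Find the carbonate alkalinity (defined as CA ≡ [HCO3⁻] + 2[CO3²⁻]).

CA = [HCO3⁻] + 2[CO3²⁻] = (α₁ + 2α₂)·DIC
At pH 7.79: [H⁺]/K1 = 10^-1.75 = 0.017783, K2/[H⁺] = 10^-1.25 = 0.056234
α₁ = 1/(1 + 0.017783 + 0.056234) = 1/1.0740 = 0.9311; α₂ = α₁·K2/[H⁺] = 0.05236
α₁ + 2α₂ = 1.0358
CA = 1.0358 × 2.36 = 2.44 mmol/kg

CA = 2.44 mmol/kg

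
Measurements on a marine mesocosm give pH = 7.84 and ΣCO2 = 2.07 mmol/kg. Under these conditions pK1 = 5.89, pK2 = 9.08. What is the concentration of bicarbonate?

α₁ = 1 / (1 + [H⁺]/K1 + K2/[H⁺]) = 1 / (1 + 10^-1.95 + 10^-1.24)
   = 1 / (1 + 0.011220 + 0.057544) = 1/1.0688 = 0.9357
[HCO3⁻] = α₁ × DIC = 0.9357 × 2.07 = 1.94 mmol/kg

[HCO3⁻] = 1.94 mmol/kg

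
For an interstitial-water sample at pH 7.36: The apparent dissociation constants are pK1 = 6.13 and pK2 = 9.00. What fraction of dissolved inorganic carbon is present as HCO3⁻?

α₁ = 1 / (1 + [H⁺]/K1 + K2/[H⁺]) = 1 / (1 + 10^-1.23 + 10^-1.64)
   = 1 / (1 + 0.058884 + 0.022909) = 1/1.0818 = 0.9244

α₁ = 0.924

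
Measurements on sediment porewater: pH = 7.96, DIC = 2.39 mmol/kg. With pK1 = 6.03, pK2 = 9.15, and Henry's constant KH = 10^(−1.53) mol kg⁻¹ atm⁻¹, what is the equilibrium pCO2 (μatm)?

α₀ = 1 / (1 + K1/[H⁺] + K1K2/[H⁺]²) = 1 / (1 + 10^+1.93 + 10^+0.74)
   = 1 / (1 + 85.114 + 5.4954) = 1/91.609 = 0.01092
[CO2*] = α₀ × DIC = 0.01092 × 2.39 = 0.02609 mmol/kg
pCO2 = [CO2*]/KH = 2.609×10^-5 / 2.951×10^-2 = 884 μatm

pCO2 = 884 μatm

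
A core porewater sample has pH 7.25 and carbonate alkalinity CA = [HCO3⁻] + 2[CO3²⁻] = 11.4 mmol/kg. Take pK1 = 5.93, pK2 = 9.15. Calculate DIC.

CA = [HCO3⁻] + 2[CO3²⁻] = (α₁ + 2α₂)·DIC
At pH 7.25: [H⁺]/K1 = 10^-1.32 = 0.047863, K2/[H⁺] = 10^-1.90 = 0.012589
α₁ = 1/(1 + 0.047863 + 0.012589) = 1/1.0605 = 0.9430; α₂ = α₁·K2/[H⁺] = 0.01187
α₁ + 2α₂ = 0.9667
DIC = CA / (α₁ + 2α₂) = 11.4 / 0.9667 = 11.8 mmol/kg

DIC = 11.8 mmol/kg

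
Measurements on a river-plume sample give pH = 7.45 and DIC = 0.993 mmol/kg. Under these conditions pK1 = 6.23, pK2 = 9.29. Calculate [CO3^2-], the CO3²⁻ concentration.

α₂ = 1 / (1 + [H⁺]/K2 + [H⁺]²/(K1K2)) = 1 / (1 + 10^+1.84 + 10^+0.62)
   = 1 / (1 + 69.183 + 4.1687) = 1/74.352 = 0.01345
[CO3²⁻] = α₂ × DIC = 0.01345 × 0.993 = 0.0134 mmol/kg = 13.4 μmol/kg

[CO3²⁻] = 13.4 μmol/kg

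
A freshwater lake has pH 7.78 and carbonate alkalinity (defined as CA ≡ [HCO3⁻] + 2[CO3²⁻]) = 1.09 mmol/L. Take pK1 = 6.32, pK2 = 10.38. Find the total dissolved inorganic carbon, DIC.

CA = [HCO3⁻] + 2[CO3²⁻] = (α₁ + 2α₂)·DIC
At pH 7.78: [H⁺]/K1 = 10^-1.46 = 0.034674, K2/[H⁺] = 10^-2.60 = 0.0025119
α₁ = 1/(1 + 0.034674 + 0.0025119) = 1/1.0372 = 0.9641; α₂ = α₁·K2/[H⁺] = 0.002422
α₁ + 2α₂ = 0.9690
DIC = CA / (α₁ + 2α₂) = 1.09 / 0.9690 = 1.12 mmol/L

DIC = 1.12 mmol/L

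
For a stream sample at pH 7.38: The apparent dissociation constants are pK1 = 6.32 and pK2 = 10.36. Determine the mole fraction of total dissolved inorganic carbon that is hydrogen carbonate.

α₁ = 0.919

α₁ = 1 / (1 + [H⁺]/K1 + K2/[H⁺]) = 1 / (1 + 10^-1.06 + 10^-2.98)
   = 1 / (1 + 0.087096 + 0.0010471) = 1/1.0881 = 0.9190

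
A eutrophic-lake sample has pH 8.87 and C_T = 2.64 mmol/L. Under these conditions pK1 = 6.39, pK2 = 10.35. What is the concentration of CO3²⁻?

α₂ = 1 / (1 + [H⁺]/K2 + [H⁺]²/(K1K2)) = 1 / (1 + 10^+1.48 + 10^-1.00)
   = 1 / (1 + 30.200 + 0.10000) = 1/31.300 = 0.03195
[CO3²⁻] = α₂ × DIC = 0.03195 × 2.64 = 0.0843 mmol/L

[CO3²⁻] = 0.0843 mmol/L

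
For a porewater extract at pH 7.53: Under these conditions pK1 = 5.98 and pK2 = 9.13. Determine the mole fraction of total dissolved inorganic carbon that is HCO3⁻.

α₁ = 0.949

α₁ = 1 / (1 + [H⁺]/K1 + K2/[H⁺]) = 1 / (1 + 10^-1.55 + 10^-1.60)
   = 1 / (1 + 0.028184 + 0.025119) = 1/1.0533 = 0.9494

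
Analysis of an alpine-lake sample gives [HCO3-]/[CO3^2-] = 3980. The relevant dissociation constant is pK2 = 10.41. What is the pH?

From K2 = [H⁺][CO3^2-]/[HCO3-]:  pH = pK2 − log₁₀([HCO3-]/[CO3^2-])
log₁₀(3980) = +3.600
pH = 10.41 − (+3.600) = 6.81

pH = 6.81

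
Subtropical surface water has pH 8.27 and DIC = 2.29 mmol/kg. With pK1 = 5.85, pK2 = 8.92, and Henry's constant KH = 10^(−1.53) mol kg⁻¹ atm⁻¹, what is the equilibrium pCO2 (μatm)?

α₀ = 1 / (1 + K1/[H⁺] + K1K2/[H⁺]²) = 1 / (1 + 10^+2.42 + 10^+1.77)
   = 1 / (1 + 263.03 + 58.884) = 1/322.91 = 0.003097
[CO2*] = α₀ × DIC = 0.003097 × 2.29 = 0.007092 mmol/kg = 7.092 μmol/kg
pCO2 = [CO2*]/KH = 7.092×10^-6 / 2.951×10^-2 = 240 μatm

pCO2 = 240 μatm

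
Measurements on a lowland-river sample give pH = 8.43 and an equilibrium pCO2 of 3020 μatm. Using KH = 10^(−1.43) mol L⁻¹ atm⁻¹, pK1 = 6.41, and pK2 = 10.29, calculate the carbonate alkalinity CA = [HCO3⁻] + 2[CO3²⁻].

CA = 12.1 mmol/L

[CO2*] = KH · pCO2 = 10^(−1.43) × 3020×10^-6 = 1.122×10^-4 mol/L
α₀ = 1/(1 + K1/[H⁺] + K1K2/[H⁺]²) = 1/(1 + 10^+2.02 + 10^+0.16) = 0.009332
DIC = [CO2*]/α₀ = 1.122×10^-4 / 0.009332 = 12.02 mmol/L
CA = (α₁ + 2α₂)·DIC = (0.9772 + 2×0.01349) × 12.02 = 12.1 mmol/L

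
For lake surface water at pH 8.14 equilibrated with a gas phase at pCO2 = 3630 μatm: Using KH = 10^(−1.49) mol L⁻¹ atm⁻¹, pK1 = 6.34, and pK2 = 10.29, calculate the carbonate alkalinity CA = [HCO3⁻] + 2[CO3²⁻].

CA = 7.52 mmol/L

[CO2*] = KH · pCO2 = 10^(−1.49) × 3630×10^-6 = 1.175×10^-4 mol/L
α₀ = 1/(1 + K1/[H⁺] + K1K2/[H⁺]²) = 1/(1 + 10^+1.80 + 10^-0.35) = 0.01549
DIC = [CO2*]/α₀ = 1.175×10^-4 / 0.01549 = 7.581 mmol/L
CA = (α₁ + 2α₂)·DIC = (0.9776 + 2×0.006921) × 7.581 = 7.52 mmol/L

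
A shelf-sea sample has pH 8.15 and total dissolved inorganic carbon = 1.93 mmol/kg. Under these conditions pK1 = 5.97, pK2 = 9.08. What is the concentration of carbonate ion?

[CO3²⁻] = 0.202 mmol/kg

α₂ = 1 / (1 + [H⁺]/K2 + [H⁺]²/(K1K2)) = 1 / (1 + 10^+0.93 + 10^-1.25)
   = 1 / (1 + 8.5114 + 0.056234) = 1/9.5676 = 0.1045
[CO3²⁻] = α₂ × DIC = 0.1045 × 1.93 = 0.202 mmol/kg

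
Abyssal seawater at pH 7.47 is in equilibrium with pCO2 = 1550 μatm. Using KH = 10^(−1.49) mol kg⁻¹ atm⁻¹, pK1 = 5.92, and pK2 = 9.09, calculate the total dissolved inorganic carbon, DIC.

[CO2*] = KH · pCO2 = 10^(−1.49) × 1550×10^-6 = 5.016×10^-5 mol/kg
α₀ = 1/(1 + K1/[H⁺] + K1K2/[H⁺]²) = 1/(1 + 10^+1.55 + 10^-0.07) = 0.02679
DIC = [CO2*]/α₀ = 5.016×10^-5 / 0.02679 = 1.87 mmol/kg

DIC = 1.87 mmol/kg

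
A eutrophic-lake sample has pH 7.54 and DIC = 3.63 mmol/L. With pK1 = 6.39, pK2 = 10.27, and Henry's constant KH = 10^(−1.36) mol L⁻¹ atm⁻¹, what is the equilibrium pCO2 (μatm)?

α₀ = 1 / (1 + K1/[H⁺] + K1K2/[H⁺]²) = 1 / (1 + 10^+1.15 + 10^-1.58)
   = 1 / (1 + 14.125 + 0.026303) = 1/15.152 = 0.06600
[CO2*] = α₀ × DIC = 0.06600 × 3.63 = 0.2396 mmol/L
pCO2 = [CO2*]/KH = 2.396×10^-4 / 4.365×10^-2 = 5490 μatm

pCO2 = 5490 μatm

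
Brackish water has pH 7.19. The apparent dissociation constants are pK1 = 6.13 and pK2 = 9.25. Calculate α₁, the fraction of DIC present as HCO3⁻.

α₁ = 0.913

α₁ = 1 / (1 + [H⁺]/K1 + K2/[H⁺]) = 1 / (1 + 10^-1.06 + 10^-2.06)
   = 1 / (1 + 0.087096 + 0.0087096) = 1/1.0958 = 0.9126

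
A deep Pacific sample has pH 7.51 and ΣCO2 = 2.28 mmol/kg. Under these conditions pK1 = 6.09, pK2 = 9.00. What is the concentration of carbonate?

[CO3²⁻] = 0.0689 mmol/kg

α₂ = 1 / (1 + [H⁺]/K2 + [H⁺]²/(K1K2)) = 1 / (1 + 10^+1.49 + 10^+0.07)
   = 1 / (1 + 30.903 + 1.1749) = 1/33.078 = 0.03023
[CO3²⁻] = α₂ × DIC = 0.03023 × 2.28 = 0.0689 mmol/kg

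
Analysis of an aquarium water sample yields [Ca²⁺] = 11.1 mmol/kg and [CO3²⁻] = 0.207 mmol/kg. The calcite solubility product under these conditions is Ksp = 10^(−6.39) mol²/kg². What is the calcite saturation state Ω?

Ksp = 10^(−6.39) = 4.074×10^-7
Ω = [Ca²⁺][CO3²⁻]/Ksp = (11.1×10^-3)(0.207×10^-3) / 4.074×10^-7 = 5.64

Ω = 5.64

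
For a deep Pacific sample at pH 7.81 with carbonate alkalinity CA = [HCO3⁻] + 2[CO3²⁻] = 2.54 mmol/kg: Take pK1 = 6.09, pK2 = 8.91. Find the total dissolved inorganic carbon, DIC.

DIC = 2.41 mmol/kg

CA = [HCO3⁻] + 2[CO3²⁻] = (α₁ + 2α₂)·DIC
At pH 7.81: [H⁺]/K1 = 10^-1.72 = 0.019055, K2/[H⁺] = 10^-1.10 = 0.079433
α₁ = 1/(1 + 0.019055 + 0.079433) = 1/1.0985 = 0.9103; α₂ = α₁·K2/[H⁺] = 0.07231
α₁ + 2α₂ = 1.0550
DIC = CA / (α₁ + 2α₂) = 2.54 / 1.0550 = 2.41 mmol/kg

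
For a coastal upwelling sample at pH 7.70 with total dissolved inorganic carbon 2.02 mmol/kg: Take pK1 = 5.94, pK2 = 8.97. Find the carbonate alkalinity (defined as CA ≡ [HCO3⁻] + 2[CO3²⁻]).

CA = 2.09 mmol/kg

CA = [HCO3⁻] + 2[CO3²⁻] = (α₁ + 2α₂)·DIC
At pH 7.70: [H⁺]/K1 = 10^-1.76 = 0.017378, K2/[H⁺] = 10^-1.27 = 0.053703
α₁ = 1/(1 + 0.017378 + 0.053703) = 1/1.0711 = 0.9336; α₂ = α₁·K2/[H⁺] = 0.05014
α₁ + 2α₂ = 1.0339
CA = 1.0339 × 2.02 = 2.09 mmol/kg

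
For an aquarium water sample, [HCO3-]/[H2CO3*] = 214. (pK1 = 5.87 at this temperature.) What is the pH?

pH = 8.20

From K1 = [H⁺][HCO3-]/[H2CO3*]:  pH = pK1 + log₁₀([HCO3-]/[H2CO3*])
log₁₀(214) = +2.330
pH = 5.87 + (+2.330) = 8.20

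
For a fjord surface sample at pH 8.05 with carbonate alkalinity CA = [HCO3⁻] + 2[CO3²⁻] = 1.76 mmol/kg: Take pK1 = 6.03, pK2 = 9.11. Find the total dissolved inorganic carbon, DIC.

DIC = 1.64 mmol/kg

CA = [HCO3⁻] + 2[CO3²⁻] = (α₁ + 2α₂)·DIC
At pH 8.05: [H⁺]/K1 = 10^-2.02 = 0.0095499, K2/[H⁺] = 10^-1.06 = 0.087096
α₁ = 1/(1 + 0.0095499 + 0.087096) = 1/1.0966 = 0.9119; α₂ = α₁·K2/[H⁺] = 0.07942
α₁ + 2α₂ = 1.0707
DIC = CA / (α₁ + 2α₂) = 1.76 / 1.0707 = 1.64 mmol/kg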